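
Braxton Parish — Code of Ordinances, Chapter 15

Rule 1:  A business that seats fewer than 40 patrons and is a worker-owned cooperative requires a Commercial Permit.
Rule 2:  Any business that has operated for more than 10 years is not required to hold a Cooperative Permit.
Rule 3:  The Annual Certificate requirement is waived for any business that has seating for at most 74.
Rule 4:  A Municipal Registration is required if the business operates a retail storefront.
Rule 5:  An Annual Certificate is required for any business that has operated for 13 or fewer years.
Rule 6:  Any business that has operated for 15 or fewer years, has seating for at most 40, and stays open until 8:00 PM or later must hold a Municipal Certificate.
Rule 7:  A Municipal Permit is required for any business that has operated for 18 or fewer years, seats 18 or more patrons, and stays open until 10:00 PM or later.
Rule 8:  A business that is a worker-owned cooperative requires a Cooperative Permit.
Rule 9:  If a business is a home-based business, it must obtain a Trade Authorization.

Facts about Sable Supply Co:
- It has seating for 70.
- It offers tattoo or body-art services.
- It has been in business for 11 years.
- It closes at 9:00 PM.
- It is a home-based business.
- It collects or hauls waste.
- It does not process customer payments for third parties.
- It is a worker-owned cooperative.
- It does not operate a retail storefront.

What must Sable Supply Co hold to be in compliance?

Rule 1: seating 70 ≥ 40; is a worker-owned cooperative → Commercial Permit not required.
Rule 2: years in business 11 > 10 → exempt from Cooperative Permit.
Rule 3: seating 70 ≤ 74 → exempt from Annual Certificate.
Rule 4: does not operate a retail storefront → Municipal Registration not required.
Rule 5: years in business 11 ≤ 13 → Annual Certificate required.
Rule 6: years in business 11 ≤ 15; seating 70 > 40; closes 9:00 PM, after 8:00 PM → Municipal Certificate not required.
Rule 7: years in business 11 ≤ 18; seating 70 ≥ 18; closes 9:00 PM, at/before 10:00 PM → Municipal Permit not required.
Rule 8: is a worker-owned cooperative → Cooperative Permit required.
Rule 9: is a home-based business → Trade Authorization required.

Trade Authorization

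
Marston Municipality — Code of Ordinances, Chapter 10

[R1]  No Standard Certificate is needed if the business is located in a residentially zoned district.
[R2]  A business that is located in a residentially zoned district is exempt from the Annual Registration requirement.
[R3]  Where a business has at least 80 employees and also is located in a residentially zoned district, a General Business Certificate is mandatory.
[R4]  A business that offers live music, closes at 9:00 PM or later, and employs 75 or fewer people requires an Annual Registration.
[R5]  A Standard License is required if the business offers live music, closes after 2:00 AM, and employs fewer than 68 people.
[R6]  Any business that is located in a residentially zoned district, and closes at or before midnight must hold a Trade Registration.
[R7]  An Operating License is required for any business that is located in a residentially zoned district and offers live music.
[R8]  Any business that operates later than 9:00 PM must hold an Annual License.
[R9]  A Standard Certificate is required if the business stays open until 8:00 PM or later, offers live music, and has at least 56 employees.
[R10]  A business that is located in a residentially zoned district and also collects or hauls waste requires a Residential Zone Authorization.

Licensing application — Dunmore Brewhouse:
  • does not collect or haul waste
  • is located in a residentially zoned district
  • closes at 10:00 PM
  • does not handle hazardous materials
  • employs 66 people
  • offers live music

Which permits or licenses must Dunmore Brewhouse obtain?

Annual License, Operating License, Trade Registration

[R1] is located in a residentially zoned district → exempt from Standard Certificate.
[R2] is located in a residentially zoned district → exempt from Annual Registration.
[R3] employees 66 < 80; is located in a residentially zoned district → General Business Certificate not required.
[R4] offers live music; closes 10:00 PM, after 9:00 PM; employees 66 ≤ 75 → Annual Registration required.
[R5] offers live music; closes 10:00 PM, at/before 2:00 AM; employees 66 < 68 → Standard License not required.
[R6] is located in a residentially zoned district; closes 10:00 PM, at/before midnight → Trade Registration required.
[R7] is located in a residentially zoned district; offers live music → Operating License required.
[R8] closes 10:00 PM, after 9:00 PM → Annual License required.
[R9] closes 10:00 PM, after 8:00 PM; offers live music; employees 66 ≥ 56 → Standard Certificate required.
[R10] is located in a residentially zoned district; does not collect or haul waste → Residential Zone Authorization not required.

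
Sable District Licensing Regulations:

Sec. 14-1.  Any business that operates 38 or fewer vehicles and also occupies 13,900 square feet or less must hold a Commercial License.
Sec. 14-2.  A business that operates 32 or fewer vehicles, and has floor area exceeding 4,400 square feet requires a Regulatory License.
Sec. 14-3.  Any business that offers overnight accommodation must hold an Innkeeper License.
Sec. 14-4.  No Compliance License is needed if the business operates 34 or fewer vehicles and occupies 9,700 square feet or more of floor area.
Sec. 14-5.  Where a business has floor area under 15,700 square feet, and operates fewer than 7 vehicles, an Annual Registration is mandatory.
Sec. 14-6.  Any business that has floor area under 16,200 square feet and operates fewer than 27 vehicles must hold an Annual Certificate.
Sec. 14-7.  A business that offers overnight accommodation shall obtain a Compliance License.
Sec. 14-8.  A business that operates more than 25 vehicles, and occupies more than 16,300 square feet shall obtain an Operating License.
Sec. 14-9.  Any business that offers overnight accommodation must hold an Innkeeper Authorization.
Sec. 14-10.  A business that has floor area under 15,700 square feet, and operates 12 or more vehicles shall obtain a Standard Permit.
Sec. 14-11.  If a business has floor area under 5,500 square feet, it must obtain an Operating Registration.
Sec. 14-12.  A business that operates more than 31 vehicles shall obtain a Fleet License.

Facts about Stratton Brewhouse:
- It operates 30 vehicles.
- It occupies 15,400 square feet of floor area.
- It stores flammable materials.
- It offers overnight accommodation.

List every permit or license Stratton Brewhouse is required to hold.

Innkeeper Authorization, Innkeeper License, Regulatory License, Standard Permit

Sec. 14-1. vehicles 30 ≤ 38; floor area 15,400 square feet > 13,900 square feet → Commercial License not required.
Sec. 14-2. vehicles 30 ≤ 32; floor area 15,400 square feet > 4,400 square feet → Regulatory License required.
Sec. 14-3. offers overnight accommodation → Innkeeper License required.
Sec. 14-4. vehicles 30 ≤ 34; floor area 15,400 square feet ≥ 9,700 square feet → exempt from Compliance License.
Sec. 14-5. floor area 15,400 square feet < 15,700 square feet; vehicles 30 ≥ 7 → Annual Registration not required.
Sec. 14-6. floor area 15,400 square feet < 16,200 square feet; vehicles 30 ≥ 27 → Annual Certificate not required.
Sec. 14-7. offers overnight accommodation → Compliance License required.
Sec. 14-8. vehicles 30 > 25; floor area 15,400 square feet ≤ 16,300 square feet → Operating License not required.
Sec. 14-9. offers overnight accommodation → Innkeeper Authorization required.
Sec. 14-10. floor area 15,400 square feet < 15,700 square feet; vehicles 30 ≥ 12 → Standard Permit required.
Sec. 14-11. floor area 15,400 square feet ≥ 5,500 square feet → Operating Registration not required.
Sec. 14-12. vehicles 30 ≤ 31 → Fleet License not required.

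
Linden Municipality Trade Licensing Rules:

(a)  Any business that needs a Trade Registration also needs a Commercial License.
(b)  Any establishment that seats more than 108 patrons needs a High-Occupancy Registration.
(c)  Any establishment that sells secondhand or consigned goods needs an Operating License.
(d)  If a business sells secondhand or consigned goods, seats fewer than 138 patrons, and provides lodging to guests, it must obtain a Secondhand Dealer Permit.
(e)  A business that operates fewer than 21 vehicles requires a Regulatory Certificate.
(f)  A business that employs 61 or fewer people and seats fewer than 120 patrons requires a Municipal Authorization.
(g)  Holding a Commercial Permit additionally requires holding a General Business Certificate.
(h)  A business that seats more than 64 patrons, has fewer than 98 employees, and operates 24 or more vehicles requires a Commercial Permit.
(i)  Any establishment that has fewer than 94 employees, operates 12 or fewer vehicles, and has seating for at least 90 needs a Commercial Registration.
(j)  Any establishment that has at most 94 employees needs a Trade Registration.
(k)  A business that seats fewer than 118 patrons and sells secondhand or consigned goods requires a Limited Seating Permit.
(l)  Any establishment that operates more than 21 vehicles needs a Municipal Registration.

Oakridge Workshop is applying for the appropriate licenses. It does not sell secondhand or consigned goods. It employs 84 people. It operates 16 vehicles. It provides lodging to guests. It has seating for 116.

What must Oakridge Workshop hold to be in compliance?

Commercial License, High-Occupancy Registration, Regulatory Certificate, Trade Registration

(a) Trade Registration is required → Commercial License also required.
(b) seating 116 > 108 → High-Occupancy Registration required.
(c) does not sell secondhand or consigned goods → Operating License not required.
(d) does not sell secondhand or consigned goods; seating 116 < 138; provides lodging to guests → Secondhand Dealer Permit not required.
(e) vehicles 16 < 21 → Regulatory Certificate required.
(f) employees 84 > 61; seating 116 < 120 → Municipal Authorization not required.
(g) Commercial Permit is not required → no effect.
(h) seating 116 > 64; employees 84 < 98; vehicles 16 < 24 → Commercial Permit not required.
(i) employees 84 < 94; vehicles 16 > 12; seating 116 ≥ 90 → Commercial Registration not required.
(j) employees 84 ≤ 94 → Trade Registration required.
(k) seating 116 < 118; does not sell secondhand or consigned goods → Limited Seating Permit not required.
(l) vehicles 16 ≤ 21 → Municipal Registration not required.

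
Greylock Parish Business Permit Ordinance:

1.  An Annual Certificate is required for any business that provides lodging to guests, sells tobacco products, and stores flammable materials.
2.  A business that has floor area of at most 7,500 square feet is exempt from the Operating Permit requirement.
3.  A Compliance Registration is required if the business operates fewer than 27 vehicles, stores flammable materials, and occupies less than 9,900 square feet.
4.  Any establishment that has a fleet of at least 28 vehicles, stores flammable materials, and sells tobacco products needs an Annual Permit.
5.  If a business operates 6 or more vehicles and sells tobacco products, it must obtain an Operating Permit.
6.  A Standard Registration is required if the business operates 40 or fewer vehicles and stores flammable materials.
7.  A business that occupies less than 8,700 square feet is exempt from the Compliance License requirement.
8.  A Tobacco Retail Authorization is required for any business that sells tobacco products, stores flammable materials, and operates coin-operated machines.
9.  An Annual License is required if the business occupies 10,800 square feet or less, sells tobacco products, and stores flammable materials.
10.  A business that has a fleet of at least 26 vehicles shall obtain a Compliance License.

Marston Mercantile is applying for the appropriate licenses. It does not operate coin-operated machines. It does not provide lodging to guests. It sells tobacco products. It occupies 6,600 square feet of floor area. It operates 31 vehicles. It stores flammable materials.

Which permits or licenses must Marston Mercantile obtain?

Annual License, Annual Permit, Standard Registration

1. does not provide lodging to guests; sells tobacco products; stores flammable materials → Annual Certificate not required.
2. floor area 6,600 square feet ≤ 7,500 square feet → exempt from Operating Permit.
3. vehicles 31 ≥ 27; stores flammable materials; floor area 6,600 square feet < 9,900 square feet → Compliance Registration not required.
4. vehicles 31 ≥ 28; stores flammable materials; sells tobacco products → Annual Permit required.
5. vehicles 31 ≥ 6; sells tobacco products → Operating Permit required.
6. vehicles 31 ≤ 40; stores flammable materials → Standard Registration required.
7. floor area 6,600 square feet < 8,700 square feet → exempt from Compliance License.
8. sells tobacco products; stores flammable materials; does not operate coin-operated machines → Tobacco Retail Authorization not required.
9. floor area 6,600 square feet ≤ 10,800 square feet; sells tobacco products; stores flammable materials → Annual License required.
10. vehicles 31 ≥ 26 → Compliance License required.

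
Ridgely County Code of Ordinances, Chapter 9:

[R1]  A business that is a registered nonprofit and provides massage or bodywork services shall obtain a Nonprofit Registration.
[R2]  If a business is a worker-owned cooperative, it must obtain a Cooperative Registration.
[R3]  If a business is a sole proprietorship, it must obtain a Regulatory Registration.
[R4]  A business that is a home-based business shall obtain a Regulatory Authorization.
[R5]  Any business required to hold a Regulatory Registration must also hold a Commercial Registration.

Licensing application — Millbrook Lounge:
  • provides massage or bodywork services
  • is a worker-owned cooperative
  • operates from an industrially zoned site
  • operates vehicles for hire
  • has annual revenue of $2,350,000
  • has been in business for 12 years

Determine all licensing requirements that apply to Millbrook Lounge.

[R1] is a worker-owned cooperative (not: is a registered nonprofit); provides massage or bodywork services → Nonprofit Registration not required.
[R2] is a worker-owned cooperative → Cooperative Registration required.
[R3] is a worker-owned cooperative (not: is a sole proprietorship) → Regulatory Registration not required.
[R4] operates from an industrially zoned site (not: is a home-based business) → Regulatory Authorization not required.
[R5] Regulatory Registration is not required → no effect.

Cooperative Registration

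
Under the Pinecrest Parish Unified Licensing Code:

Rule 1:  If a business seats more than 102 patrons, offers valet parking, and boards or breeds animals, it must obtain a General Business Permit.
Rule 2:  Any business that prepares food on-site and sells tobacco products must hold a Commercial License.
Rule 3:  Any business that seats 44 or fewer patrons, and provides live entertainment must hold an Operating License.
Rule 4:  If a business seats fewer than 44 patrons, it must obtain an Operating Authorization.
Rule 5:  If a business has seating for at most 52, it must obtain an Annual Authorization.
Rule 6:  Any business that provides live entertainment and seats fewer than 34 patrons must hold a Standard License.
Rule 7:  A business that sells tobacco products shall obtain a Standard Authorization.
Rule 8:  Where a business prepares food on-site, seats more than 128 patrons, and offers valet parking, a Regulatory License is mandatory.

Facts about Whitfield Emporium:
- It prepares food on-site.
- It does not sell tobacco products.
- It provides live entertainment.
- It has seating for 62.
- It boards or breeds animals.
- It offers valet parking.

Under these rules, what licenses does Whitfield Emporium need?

None

Rule 1: seating 62 ≤ 102; offers valet parking; boards or breeds animals → General Business Permit not required.
Rule 2: prepares food on-site; does not sell tobacco products → Commercial License not required.
Rule 3: seating 62 > 44; provides live entertainment → Operating License not required.
Rule 4: seating 62 ≥ 44 → Operating Authorization not required.
Rule 5: seating 62 > 52 → Annual Authorization not required.
Rule 6: provides live entertainment; seating 62 ≥ 34 → Standard License not required.
Rule 7: does not sell tobacco products → Standard Authorization not required.
Rule 8: prepares food on-site; seating 62 ≤ 128; offers valet parking → Regulatory License not required.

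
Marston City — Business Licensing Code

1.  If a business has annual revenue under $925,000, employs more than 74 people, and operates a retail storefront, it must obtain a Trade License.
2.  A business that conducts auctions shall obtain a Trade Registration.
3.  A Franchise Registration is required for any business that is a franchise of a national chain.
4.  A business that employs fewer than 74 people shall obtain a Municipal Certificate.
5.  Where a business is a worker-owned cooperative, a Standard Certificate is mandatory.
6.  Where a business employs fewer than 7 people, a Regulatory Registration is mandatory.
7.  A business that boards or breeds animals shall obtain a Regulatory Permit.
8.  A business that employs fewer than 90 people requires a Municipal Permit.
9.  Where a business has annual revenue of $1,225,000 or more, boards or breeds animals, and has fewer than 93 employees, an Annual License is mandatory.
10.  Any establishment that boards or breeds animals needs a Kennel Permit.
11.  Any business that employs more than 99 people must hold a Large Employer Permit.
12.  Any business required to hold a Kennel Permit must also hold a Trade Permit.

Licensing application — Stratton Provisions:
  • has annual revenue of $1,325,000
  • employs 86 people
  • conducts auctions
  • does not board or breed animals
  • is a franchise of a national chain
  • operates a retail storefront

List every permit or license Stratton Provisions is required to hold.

Franchise Registration, Municipal Permit, Trade Registration

1. revenue $1,325,000 ≥ $925,000; employees 86 > 74; operates a retail storefront → Trade License not required.
2. conducts auctions → Trade Registration required.
3. is a franchise of a national chain → Franchise Registration required.
4. employees 86 ≥ 74 → Municipal Certificate not required.
5. is a franchise of a national chain (not: is a worker-owned cooperative) → Standard Certificate not required.
6. employees 86 ≥ 7 → Regulatory Registration not required.
7. does not board or breed animals → Regulatory Permit not required.
8. employees 86 < 90 → Municipal Permit required.
9. revenue $1,325,000 ≥ $1,225,000; does not board or breed animals; employees 86 < 93 → Annual License not required.
10. does not board or breed animals → Kennel Permit not required.
11. employees 86 ≤ 99 → Large Employer Permit not required.
12. Kennel Permit is not required → no effect.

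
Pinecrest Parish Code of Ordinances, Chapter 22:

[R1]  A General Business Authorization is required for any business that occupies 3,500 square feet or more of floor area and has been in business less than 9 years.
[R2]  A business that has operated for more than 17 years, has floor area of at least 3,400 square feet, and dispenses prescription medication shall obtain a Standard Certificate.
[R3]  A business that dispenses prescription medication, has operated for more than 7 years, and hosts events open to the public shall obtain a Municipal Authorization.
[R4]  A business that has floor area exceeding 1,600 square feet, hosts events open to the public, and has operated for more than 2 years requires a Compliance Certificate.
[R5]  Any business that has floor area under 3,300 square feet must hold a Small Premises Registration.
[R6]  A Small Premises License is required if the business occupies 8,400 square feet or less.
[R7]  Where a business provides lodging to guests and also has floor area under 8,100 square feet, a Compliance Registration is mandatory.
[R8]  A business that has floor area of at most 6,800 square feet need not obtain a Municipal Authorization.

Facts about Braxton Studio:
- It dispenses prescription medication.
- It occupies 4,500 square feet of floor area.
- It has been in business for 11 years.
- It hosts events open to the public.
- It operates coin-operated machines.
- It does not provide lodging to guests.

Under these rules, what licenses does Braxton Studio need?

Compliance Certificate, Small Premises License

[R1] floor area 4,500 square feet ≥ 3,500 square feet; years in business 11 ≥ 9 → General Business Authorization not required.
[R2] years in business 11 ≤ 17; floor area 4,500 square feet ≥ 3,400 square feet; dispenses prescription medication → Standard Certificate not required.
[R3] dispenses prescription medication; years in business 11 > 7; hosts events open to the public → Municipal Authorization required.
[R4] floor area 4,500 square feet > 1,600 square feet; hosts events open to the public; years in business 11 > 2 → Compliance Certificate required.
[R5] floor area 4,500 square feet ≥ 3,300 square feet → Small Premises Registration not required.
[R6] floor area 4,500 square feet ≤ 8,400 square feet → Small Premises License required.
[R7] does not provide lodging to guests; floor area 4,500 square feet < 8,100 square feet → Compliance Registration not required.
[R8] floor area 4,500 square feet ≤ 6,800 square feet → exempt from Municipal Authorization.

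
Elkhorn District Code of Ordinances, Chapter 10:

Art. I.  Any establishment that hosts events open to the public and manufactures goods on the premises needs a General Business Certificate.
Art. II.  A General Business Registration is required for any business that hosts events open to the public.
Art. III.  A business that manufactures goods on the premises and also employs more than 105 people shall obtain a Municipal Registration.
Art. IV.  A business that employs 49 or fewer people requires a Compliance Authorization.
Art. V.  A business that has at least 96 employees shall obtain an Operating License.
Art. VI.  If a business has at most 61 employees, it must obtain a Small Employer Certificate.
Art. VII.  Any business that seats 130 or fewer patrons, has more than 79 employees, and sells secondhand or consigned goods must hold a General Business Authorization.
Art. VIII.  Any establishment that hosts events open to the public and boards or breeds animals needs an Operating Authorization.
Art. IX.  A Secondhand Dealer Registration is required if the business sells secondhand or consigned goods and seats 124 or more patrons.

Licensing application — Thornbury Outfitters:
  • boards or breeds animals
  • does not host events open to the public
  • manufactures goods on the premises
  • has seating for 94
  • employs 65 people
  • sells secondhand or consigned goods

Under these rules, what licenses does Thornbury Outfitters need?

None

Art. I. does not host events open to the public; manufactures goods on the premises → General Business Certificate not required.
Art. II. does not host events open to the public → General Business Registration not required.
Art. III. manufactures goods on the premises; employees 65 ≤ 105 → Municipal Registration not required.
Art. IV. employees 65 > 49 → Compliance Authorization not required.
Art. V. employees 65 < 96 → Operating License not required.
Art. VI. employees 65 > 61 → Small Employer Certificate not required.
Art. VII. seating 94 ≤ 130; employees 65 ≤ 79; sells secondhand or consigned goods → General Business Authorization not required.
Art. VIII. does not host events open to the public; boards or breeds animals → Operating Authorization not required.
Art. IX. sells secondhand or consigned goods; seating 94 < 124 → Secondhand Dealer Registration not required.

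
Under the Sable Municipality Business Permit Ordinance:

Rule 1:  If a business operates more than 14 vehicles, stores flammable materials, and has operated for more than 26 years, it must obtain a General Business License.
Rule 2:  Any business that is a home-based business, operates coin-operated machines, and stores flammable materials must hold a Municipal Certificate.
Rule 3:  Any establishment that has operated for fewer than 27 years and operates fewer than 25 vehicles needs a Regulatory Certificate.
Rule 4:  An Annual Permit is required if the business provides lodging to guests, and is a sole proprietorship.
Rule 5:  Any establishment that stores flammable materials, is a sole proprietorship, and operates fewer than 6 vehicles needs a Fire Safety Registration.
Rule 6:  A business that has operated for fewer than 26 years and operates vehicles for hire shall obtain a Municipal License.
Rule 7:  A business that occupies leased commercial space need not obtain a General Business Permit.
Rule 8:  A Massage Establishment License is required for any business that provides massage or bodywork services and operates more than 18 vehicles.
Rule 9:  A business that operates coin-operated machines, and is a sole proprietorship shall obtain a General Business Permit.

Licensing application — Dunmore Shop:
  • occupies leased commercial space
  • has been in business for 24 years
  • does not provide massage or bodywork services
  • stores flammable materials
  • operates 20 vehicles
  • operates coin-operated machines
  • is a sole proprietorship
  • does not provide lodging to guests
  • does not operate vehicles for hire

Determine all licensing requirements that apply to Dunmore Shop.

Rule 1: vehicles 20 > 14; stores flammable materials; years in business 24 ≤ 26 → General Business License not required.
Rule 2: occupies leased commercial space (not: is a home-based business); operates coin-operated machines; stores flammable materials → Municipal Certificate not required.
Rule 3: years in business 24 < 27; vehicles 20 < 25 → Regulatory Certificate required.
Rule 4: does not provide lodging to guests; is a sole proprietorship → Annual Permit not required.
Rule 5: stores flammable materials; is a sole proprietorship; vehicles 20 ≥ 6 → Fire Safety Registration not required.
Rule 6: years in business 24 < 26; does not operate vehicles for hire → Municipal License not required.
Rule 7: occupies leased commercial space → exempt from General Business Permit.
Rule 8: does not provide massage or bodywork services; vehicles 20 > 18 → Massage Establishment License not required.
Rule 9: operates coin-operated machines; is a sole proprietorship → General Business Permit required.

Regulatory Certificate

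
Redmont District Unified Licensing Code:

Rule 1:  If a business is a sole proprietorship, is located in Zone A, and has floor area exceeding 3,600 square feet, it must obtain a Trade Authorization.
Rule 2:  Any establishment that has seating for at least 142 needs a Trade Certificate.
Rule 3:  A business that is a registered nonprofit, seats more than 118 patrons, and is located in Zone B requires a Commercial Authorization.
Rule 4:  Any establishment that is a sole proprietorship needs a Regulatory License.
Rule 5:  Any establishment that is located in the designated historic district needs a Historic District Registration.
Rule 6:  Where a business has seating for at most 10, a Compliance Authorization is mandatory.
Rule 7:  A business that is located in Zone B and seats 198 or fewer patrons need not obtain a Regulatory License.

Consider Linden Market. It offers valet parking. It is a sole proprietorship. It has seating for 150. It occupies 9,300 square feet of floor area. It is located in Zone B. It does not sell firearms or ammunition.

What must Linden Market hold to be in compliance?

Rule 1: is a sole proprietorship; is located in Zone B (not: is located in Zone A); floor area 9,300 square feet > 3,600 square feet → Trade Authorization not required.
Rule 2: seating 150 ≥ 142 → Trade Certificate required.
Rule 3: is a sole proprietorship (not: is a registered nonprofit); seating 150 > 118; is located in Zone B → Commercial Authorization not required.
Rule 4: is a sole proprietorship → Regulatory License required.
Rule 5: is located in Zone B (not: is located in the designated historic district) → Historic District Registration not required.
Rule 6: seating 150 > 10 → Compliance Authorization not required.
Rule 7: is located in Zone B; seating 150 ≤ 198 → exempt from Regulatory License.

Trade Certificate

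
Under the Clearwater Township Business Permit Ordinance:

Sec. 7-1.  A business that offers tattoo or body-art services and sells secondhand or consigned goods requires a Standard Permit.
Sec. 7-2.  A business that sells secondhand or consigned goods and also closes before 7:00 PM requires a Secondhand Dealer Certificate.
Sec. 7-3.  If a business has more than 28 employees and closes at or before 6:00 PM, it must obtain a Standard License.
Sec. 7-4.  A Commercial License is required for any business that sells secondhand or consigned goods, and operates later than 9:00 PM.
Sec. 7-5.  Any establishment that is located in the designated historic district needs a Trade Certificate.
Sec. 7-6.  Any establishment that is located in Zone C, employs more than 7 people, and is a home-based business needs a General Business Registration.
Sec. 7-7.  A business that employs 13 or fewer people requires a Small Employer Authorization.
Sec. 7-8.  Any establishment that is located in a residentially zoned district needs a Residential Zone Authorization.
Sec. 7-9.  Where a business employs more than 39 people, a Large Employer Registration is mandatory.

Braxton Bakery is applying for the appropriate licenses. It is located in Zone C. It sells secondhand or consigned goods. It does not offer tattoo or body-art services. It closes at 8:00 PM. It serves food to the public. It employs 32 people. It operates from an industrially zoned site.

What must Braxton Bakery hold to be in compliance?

None

Sec. 7-1. does not offer tattoo or body-art services; sells secondhand or consigned goods → Standard Permit not required.
Sec. 7-2. sells secondhand or consigned goods; closes 8:00 PM, after 7:00 PM → Secondhand Dealer Certificate not required.
Sec. 7-3. employees 32 > 28; closes 8:00 PM, after 6:00 PM → Standard License not required.
Sec. 7-4. sells secondhand or consigned goods; closes 8:00 PM, at/before 9:00 PM → Commercial License not required.
Sec. 7-5. is located in Zone C (not: is located in the designated historic district) → Trade Certificate not required.
Sec. 7-6. is located in Zone C; employees 32 > 7; operates from an industrially zoned site (not: is a home-based business) → General Business Registration not required.
Sec. 7-7. employees 32 > 13 → Small Employer Authorization not required.
Sec. 7-8. is located in Zone C (not: is located in a residentially zoned district) → Residential Zone Authorization not required.
Sec. 7-9. employees 32 ≤ 39 → Large Employer Registration not required.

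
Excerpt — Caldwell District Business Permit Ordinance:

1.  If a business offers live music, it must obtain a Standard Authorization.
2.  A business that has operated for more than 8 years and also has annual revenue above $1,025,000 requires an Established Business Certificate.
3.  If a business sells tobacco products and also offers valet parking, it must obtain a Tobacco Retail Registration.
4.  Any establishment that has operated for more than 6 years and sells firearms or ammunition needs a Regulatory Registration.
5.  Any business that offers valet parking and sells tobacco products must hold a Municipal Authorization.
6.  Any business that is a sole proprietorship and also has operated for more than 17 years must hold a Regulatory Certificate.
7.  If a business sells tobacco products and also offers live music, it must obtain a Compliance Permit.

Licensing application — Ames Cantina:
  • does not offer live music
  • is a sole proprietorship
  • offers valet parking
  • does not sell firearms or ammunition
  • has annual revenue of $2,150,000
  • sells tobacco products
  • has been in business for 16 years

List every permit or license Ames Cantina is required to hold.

1. does not offer live music → Standard Authorization not required.
2. years in business 16 > 8; revenue $2,150,000 > $1,025,000 → Established Business Certificate required.
3. sells tobacco products; offers valet parking → Tobacco Retail Registration required.
4. years in business 16 > 6; does not sell firearms or ammunition → Regulatory Registration not required.
5. offers valet parking; sells tobacco products → Municipal Authorization required.
6. is a sole proprietorship; years in business 16 ≤ 17 → Regulatory Certificate not required.
7. sells tobacco products; does not offer live music → Compliance Permit not required.

Established Business Certificate, Municipal Authorization, Tobacco Retail Registration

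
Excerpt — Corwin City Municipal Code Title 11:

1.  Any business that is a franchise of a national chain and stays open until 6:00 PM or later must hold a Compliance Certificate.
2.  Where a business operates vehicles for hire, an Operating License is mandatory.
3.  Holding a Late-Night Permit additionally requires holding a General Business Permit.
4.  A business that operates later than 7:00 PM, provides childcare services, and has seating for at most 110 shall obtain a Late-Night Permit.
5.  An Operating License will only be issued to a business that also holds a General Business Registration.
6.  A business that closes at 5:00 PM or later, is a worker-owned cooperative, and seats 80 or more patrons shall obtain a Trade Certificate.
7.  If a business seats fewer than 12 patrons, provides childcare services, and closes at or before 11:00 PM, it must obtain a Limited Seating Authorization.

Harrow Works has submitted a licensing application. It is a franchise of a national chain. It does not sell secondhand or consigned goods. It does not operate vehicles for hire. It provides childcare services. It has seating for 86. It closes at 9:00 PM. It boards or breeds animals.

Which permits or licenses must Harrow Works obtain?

Compliance Certificate, General Business Permit, Late-Night Permit

1. is a franchise of a national chain; closes 9:00 PM, after 6:00 PM → Compliance Certificate required.
2. does not operate vehicles for hire → Operating License not required.
3. Late-Night Permit is required → General Business Permit also required.
4. closes 9:00 PM, after 7:00 PM; provides childcare services; seating 86 ≤ 110 → Late-Night Permit required.
5. Operating License is not required → no effect.
6. closes 9:00 PM, after 5:00 PM; is a franchise of a national chain (not: is a worker-owned cooperative); seating 86 ≥ 80 → Trade Certificate not required.
7. seating 86 ≥ 12; provides childcare services; closes 9:00 PM, at/before 11:00 PM → Limited Seating Authorization not required.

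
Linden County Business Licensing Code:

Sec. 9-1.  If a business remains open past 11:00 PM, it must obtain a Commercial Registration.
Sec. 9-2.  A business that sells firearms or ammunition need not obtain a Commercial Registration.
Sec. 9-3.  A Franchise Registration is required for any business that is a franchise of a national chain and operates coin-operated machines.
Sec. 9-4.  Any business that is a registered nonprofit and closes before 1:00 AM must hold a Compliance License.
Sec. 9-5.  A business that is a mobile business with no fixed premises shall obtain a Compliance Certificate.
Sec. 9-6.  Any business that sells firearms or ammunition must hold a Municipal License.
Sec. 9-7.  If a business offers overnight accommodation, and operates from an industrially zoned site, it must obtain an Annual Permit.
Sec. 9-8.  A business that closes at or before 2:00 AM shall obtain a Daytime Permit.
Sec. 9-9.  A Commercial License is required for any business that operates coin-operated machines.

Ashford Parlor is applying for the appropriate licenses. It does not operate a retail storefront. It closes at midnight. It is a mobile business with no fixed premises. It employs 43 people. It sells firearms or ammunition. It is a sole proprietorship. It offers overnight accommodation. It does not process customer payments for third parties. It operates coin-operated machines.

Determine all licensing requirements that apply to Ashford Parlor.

Sec. 9-1. closes midnight, after 11:00 PM → Commercial Registration required.
Sec. 9-2. sells firearms or ammunition → exempt from Commercial Registration.
Sec. 9-3. is a sole proprietorship (not: is a franchise of a national chain); operates coin-operated machines → Franchise Registration not required.
Sec. 9-4. is a sole proprietorship (not: is a registered nonprofit); closes midnight, at/before 1:00 AM → Compliance License not required.
Sec. 9-5. is a mobile business with no fixed premises → Compliance Certificate required.
Sec. 9-6. sells firearms or ammunition → Municipal License required.
Sec. 9-7. offers overnight accommodation; is a mobile business with no fixed premises (not: operates from an industrially zoned site) → Annual Permit not required.
Sec. 9-8. closes midnight, at/before 2:00 AM → Daytime Permit required.
Sec. 9-9. operates coin-operated machines → Commercial License required.

Commercial License, Compliance Certificate, Daytime Permit, Municipal License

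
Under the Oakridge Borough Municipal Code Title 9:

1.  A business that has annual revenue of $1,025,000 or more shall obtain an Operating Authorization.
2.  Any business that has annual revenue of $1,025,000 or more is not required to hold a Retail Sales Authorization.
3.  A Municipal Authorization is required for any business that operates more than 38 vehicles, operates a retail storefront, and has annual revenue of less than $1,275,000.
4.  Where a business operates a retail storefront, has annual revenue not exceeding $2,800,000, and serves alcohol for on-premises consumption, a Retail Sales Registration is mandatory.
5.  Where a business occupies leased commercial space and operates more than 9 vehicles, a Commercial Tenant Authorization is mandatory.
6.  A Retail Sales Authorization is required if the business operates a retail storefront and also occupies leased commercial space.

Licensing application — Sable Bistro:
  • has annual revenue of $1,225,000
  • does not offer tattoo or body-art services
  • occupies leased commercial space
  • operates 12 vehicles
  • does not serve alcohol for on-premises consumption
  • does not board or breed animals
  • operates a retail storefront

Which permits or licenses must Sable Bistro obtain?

Commercial Tenant Authorization, Operating Authorization

1. revenue $1,225,000 ≥ $1,025,000 → Operating Authorization required.
2. revenue $1,225,000 ≥ $1,025,000 → exempt from Retail Sales Authorization.
3. vehicles 12 ≤ 38; operates a retail storefront; revenue $1,225,000 < $1,275,000 → Municipal Authorization not required.
4. operates a retail storefront; revenue $1,225,000 ≤ $2,800,000; does not serve alcohol for on-premises consumption → Retail Sales Registration not required.
5. occupies leased commercial space; vehicles 12 > 9 → Commercial Tenant Authorization required.
6. operates a retail storefront; occupies leased commercial space → Retail Sales Authorization required.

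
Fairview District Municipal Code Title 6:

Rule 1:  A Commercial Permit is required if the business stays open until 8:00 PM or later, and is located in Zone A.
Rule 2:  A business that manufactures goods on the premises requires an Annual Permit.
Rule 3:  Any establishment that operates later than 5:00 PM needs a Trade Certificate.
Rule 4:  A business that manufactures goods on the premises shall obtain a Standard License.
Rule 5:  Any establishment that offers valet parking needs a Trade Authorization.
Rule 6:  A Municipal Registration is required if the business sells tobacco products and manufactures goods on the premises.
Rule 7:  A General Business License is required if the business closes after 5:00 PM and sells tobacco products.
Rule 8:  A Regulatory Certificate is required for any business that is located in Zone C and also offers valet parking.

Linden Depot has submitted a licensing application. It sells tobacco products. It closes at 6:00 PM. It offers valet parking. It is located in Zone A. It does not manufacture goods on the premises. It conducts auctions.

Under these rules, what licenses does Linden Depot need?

General Business License, Trade Authorization, Trade Certificate

Rule 1: closes 6:00 PM, at/before 8:00 PM; is located in Zone A → Commercial Permit not required.
Rule 2: does not manufacture goods on the premises → Annual Permit not required.
Rule 3: closes 6:00 PM, after 5:00 PM → Trade Certificate required.
Rule 4: does not manufacture goods on the premises → Standard License not required.
Rule 5: offers valet parking → Trade Authorization required.
Rule 6: sells tobacco products; does not manufacture goods on the premises → Municipal Registration not required.
Rule 7: closes 6:00 PM, after 5:00 PM; sells tobacco products → General Business License required.
Rule 8: is located in Zone A (not: is located in Zone C); offers valet parking → Regulatory Certificate not required.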